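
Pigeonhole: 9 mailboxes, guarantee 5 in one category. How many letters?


Pigeonhole: to guarantee k in one of n categories, need (k-1)×n + 1.
k = 5, n = 9
Minimum = (5-1) × 9 + 1 = 4 × 9 + 1

37


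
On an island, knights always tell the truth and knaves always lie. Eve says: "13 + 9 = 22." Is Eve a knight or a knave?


Statement: "13 + 9 = 22."
Actual: 13 + 9 = 22
Claimed: 22
Statement is TRUE → Eve tells the truth → Knight

Knight


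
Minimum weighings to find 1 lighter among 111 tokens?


Each weighing has 3 outcomes (left heavy / balance / right heavy), so k weighings distinguish at most 3^k cases; splitting into three near-equal groups achieves this.
Need 3^k ≥ 111: 3^4 = 81 < 111 ≤ 3^5 = 243
k = ⌈log₃(111)⌉ = 5

5


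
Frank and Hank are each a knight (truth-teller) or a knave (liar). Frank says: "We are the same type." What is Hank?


Frank says: "We are the same type."
Case 1: Frank is a Knight (truth-teller)
  Statement is true → they ARE the same → Hank is also a Knight
Case 2: Frank is a Knave (liar)
  Statement is false → they are NOT the same → Hank is a Knight
In both cases, Hank is a Knight.

Knight


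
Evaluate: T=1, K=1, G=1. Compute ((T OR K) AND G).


T OR K = 1|1 = 1
1 AND 1 = 1

1


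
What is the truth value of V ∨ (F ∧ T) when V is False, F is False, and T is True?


V = False, F = False, T = True
Step 1: F ∧ T = False AND True = False
Step 2: V ∨ False = False OR False = False
AND evaluated first (higher precedence); then OR applied.

False


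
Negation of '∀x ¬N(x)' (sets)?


Original: ∀x ¬N(x)
Rule: ¬∀→∃, ¬∃→∀, negate predicate.
Negation: ∃x N(x)

∃x N(x)


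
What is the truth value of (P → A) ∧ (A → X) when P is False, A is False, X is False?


P = False, A = False, X = False
Step 1: P → A is false only when P=True and A=False. Result: True
Step 2: A → X is false only when A=True and X=False. Result: True
Step 3: True ∧ True = True

True


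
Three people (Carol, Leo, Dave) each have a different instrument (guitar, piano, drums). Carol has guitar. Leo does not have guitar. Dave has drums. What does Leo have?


From clues:
  Dave → drums
  Carol → guitar
By elimination, Leo gets the remaining.

piano


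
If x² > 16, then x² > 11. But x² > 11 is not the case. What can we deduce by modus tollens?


Modus tollens: P → Q, ¬Q ⊢ ¬P
P: x² > 16
Q: x² > 11
We have P → Q and Q is false.
By modus tollens, P must be false.

It is not the case that x² > 16


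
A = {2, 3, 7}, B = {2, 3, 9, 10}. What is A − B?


A = {2, 3, 7}
B = {2, 3, 9, 10}
Operation: difference A − B
In A but not B: 7

{7}


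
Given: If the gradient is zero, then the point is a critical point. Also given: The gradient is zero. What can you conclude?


Modus ponens: P → Q, P ⊢ Q
P: the gradient is zero
Q: the point is a critical point
We have P → Q and P is true.
By modus ponens, Q must be true.

The point is a critical point


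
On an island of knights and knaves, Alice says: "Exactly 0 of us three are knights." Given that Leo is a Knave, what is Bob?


Alice claims exactly 0 knights among Alice, Leo, Bob.
Given: Leo is a Knave.

Case 1: Alice is a Knight (tells truth)
  Then exactly 0 of the three are knights.
  Counting Alice, Leo: 1 knight(s) so far. Need -1 more → impossible.
Case 2: Alice is a Knave (lies)
  Then the count is NOT 0.
  If Bob = Knave, count = 0 = 0 → claim would be true, contradicts lie.
  If Bob = Knight, count = 1 ≠ 0 → lie confirmed ✓

Bob is a Knight.

Knight


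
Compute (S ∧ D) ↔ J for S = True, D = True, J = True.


S = True, D = True, J = True
Step 1: S ∧ D = True AND True = True
Step 2: (True) ↔ J: true when both sides have same truth value.
Result: True ↔ True = True

True


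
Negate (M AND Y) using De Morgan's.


De Morgan's law: ¬(P ∧ Q) ≡ ¬P ∨ ¬Q
¬(M ∧ Y) = ¬M ∨ ¬Y

¬M ∨ ¬Y


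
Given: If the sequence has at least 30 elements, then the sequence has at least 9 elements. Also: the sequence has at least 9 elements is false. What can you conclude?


Modus tollens: P → Q, ¬Q ⊢ ¬P
P: the sequence has at least 30 elements
Q: the sequence has at least 9 elements
We have P → Q and Q is false.
By modus tollens, P must be false.

It is not the case that the sequence has at least 30 elements


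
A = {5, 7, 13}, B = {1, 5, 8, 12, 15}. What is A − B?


A = {5, 7, 13}
B = {1, 5, 8, 12, 15}
Operation: difference A − B
In A but not B: 7, 13

{7, 13}


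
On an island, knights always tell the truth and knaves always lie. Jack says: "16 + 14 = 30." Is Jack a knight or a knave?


Statement: "16 + 14 = 30."
Actual: 16 + 14 = 30
Claimed: 30
Statement is TRUE → Jack tells the truth → Knight

Knight


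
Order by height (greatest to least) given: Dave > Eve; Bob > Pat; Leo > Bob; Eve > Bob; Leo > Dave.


Constraints: Dave > Eve; Bob > Pat; Leo > Bob; Eve > Bob; Leo > Dave
Method: at each step, the next-highest is the one remaining person who never appears on the smaller side of a constraint between remaining people.
  Step 1: remaining {Dave, Pat, Bob, Eve, Leo}; on the smaller side: {Dave, Pat, Bob, Eve} → Leo is next (Leo > Bob; Leo > Dave).
  Step 2: remaining {Dave, Pat, Bob, Eve}; on the smaller side: {Pat, Bob, Eve} → Dave is next (Dave > Eve).
  Step 3: remaining {Pat, Bob, Eve}; on the smaller side: {Pat, Bob} → Eve is next (Eve > Bob).
  Step 4: remaining {Pat, Bob}; on the smaller side: {Pat} → Bob is next (Bob > Pat).
  Step 5: only Pat remains → lowest.
Final ranking (highest to lowest):

Leo > Dave > Eve > Bob > Pat


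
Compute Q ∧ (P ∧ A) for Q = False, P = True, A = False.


Q = False, P = True, A = False
Step 1: P ∧ A = True AND False = False
Step 2: Q ∧ False = False AND False = False
AND is true only when ALL operands are true.

False


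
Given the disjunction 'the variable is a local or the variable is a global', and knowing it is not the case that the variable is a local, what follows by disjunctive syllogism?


Disjunctive syllogism: P ∨ Q, ¬P ⊢ Q
Disjunction: the variable is a local ∨ the variable is a global
We know it is not the case that the variable is a local.
By disjunctive syllogism, the other disjunct must be true.

The variable is a global


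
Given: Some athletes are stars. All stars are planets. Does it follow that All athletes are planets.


Premise 1: Some athletes are stars.
Premise 2: All stars are planets.
Conclusion: All athletes are planets.
Fallacy: illicit minor. The minor term (athletes) is distributed in the conclusion ('All athletes ...') but undistributed in its premise ('Some athletes are stars' doesn't cover all athletes).
Only 'Some athletes are planets' follows, not 'All'.

Invalid


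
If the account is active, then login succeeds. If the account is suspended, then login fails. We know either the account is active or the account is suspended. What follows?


Constructive dilemma: (P → Q) ∧ (R → S), P ∨ R ⊢ Q ∨ S
Premise 1: the account is active → login succeeds
Premise 2: the account is suspended → login fails
Premise 3: the account is active ∨ the account is suspended
Case 1: Assuming the account is active, then by Premise 1, login succeeds.
Case 2: Assuming the account is suspended, then by Premise 2, login fails.
Since one of the account is active or the account is suspended must hold, we get login succeeds or login fails.

Login succeeds or login fails.


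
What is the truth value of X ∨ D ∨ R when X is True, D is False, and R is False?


X = True, D = False, R = False
Step 1: X ∨ D = True OR False = True
Step 2: True ∨ R = True OR False = True
OR is true when at least one operand is true.

True


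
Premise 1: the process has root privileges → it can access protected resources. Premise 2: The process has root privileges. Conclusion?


Modus ponens: P → Q, P ⊢ Q
P: the process has root privileges
Q: it can access protected resources
We have P → Q and P is true.
By modus ponens, Q must be true.

It can access protected resources


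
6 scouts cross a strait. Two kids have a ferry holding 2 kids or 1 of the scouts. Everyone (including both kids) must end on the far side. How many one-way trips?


Per crossing of one of the scouts: kids→, one←, one of the scouts→, one← = 4 trips
6 × 4 = 24, + 1 final kids→ = 25
Minimum trips = 25

25


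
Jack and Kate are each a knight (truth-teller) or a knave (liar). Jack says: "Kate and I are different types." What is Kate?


Jack says: "Kate and I are different types."
Case 1: Jack is a Knight (truth-teller)
  Statement is true → they ARE different → Kate is a Knave
Case 2: Jack is a Knave (liar)
  Statement is false → they are NOT different → Kate is a Knave
In both cases, Kate is a Knave.

Knave


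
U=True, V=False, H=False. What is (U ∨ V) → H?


U = True, V = False, H = False
Expression: (U ∨ V) → H
Step 1: U ∨ V = True OR False = True
Step 2: (True) → H = True → False (false only if antecedent True and consequent False) = False

False


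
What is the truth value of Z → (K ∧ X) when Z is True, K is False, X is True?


Z = True, K = False, X = True
Step 1: K ∧ X = False AND True = False
Step 2: Z → (False): false only when Z=True and consequent=False.
Result: False

False


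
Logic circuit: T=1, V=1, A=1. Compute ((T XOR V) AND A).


T XOR V = 1^1 = 0
0 AND 1 = 0

0


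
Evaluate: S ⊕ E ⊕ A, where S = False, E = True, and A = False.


S = False, E = True, A = False
Step 1: S ⊕ E = False XOR True = True
Step 2: True ⊕ A = True XOR False = True
XOR is true when an odd number of operands are true.

True


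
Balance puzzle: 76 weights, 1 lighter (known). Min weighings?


Each weighing has 3 outcomes (left heavy / balance / right heavy), so k weighings distinguish at most 3^k cases; splitting into three near-equal groups achieves this.
Need 3^k ≥ 76: 3^3 = 27 < 76 ≤ 3^4 = 81
k = ⌈log₃(76)⌉ = 4

4


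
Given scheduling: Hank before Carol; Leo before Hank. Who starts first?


Constraints: Hank before Carol; Leo before Hank
The first task can have nothing scheduled before it, so it must never appear on the right of a 'before'.
Tasks appearing after some 'before': Carol, Hank.
The only task not in that list is Leo → it is first.

Leo


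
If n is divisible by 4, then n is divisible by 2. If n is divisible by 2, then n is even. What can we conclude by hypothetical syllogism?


Hypothetical syllogism: P → Q, Q → R ⊢ P → R
Premise 1: n is divisible by 4 → n is divisible by 2
Premise 2: n is divisible by 2 → n is even
Chain the implications: the middle term (n is divisible by 2) links the two.
Conclusion: If n is divisible by 4, then n is even.

If n is divisible by 4, then n is even.


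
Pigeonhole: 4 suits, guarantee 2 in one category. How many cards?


Pigeonhole: to guarantee k in one of n categories, need (k-1)×n + 1.
k = 2, n = 4
Minimum = (2-1) × 4 + 1 = 1 × 4 + 1

5


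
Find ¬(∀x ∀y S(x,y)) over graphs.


Original: ∀x ∀y S(x,y)
Rule: ¬∀→∃, ¬∃→∀, negate predicate.
Negation: ∃x ∃y ¬S(x,y)

∃x ∃y ¬S(x,y)


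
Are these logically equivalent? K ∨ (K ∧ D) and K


Expression 1: K ∨ (K ∧ D)
Expression 2: K
Truth table (K D | Expr1 Expr2):
  T T |   T     T
  T F |   T     T
  F T |   F     F
  F F |   F     F
All 4 rows agree, so the expressions are logically equivalent.

Yes


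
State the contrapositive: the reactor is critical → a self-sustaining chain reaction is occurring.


Original: If the reactor is critical, then a self-sustaining chain reaction is occurring
Contrapositive: If ¬Q, then ¬P
Negate Q: not (a self-sustaining chain reaction is occurring)
Negate P: not (the reactor is critical)

If not (a self-sustaining chain reaction is occurring), then not (the reactor is critical).


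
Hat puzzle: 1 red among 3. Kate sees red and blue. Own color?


Total red = 1, seen red = 1
Own red = 1 - 1 = 0
Kate's hat is blue.

blue


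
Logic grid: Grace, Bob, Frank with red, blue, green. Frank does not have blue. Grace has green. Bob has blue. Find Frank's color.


From clues:
  Grace → green
  Bob → blue
By elimination, Frank gets the remaining.

red


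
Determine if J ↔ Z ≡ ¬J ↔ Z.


Expression 1: J ↔ Z
Expression 2: ¬J ↔ Z
Truth table (J Z | Expr1 Expr2):
  T T |   T     F   ← differ
  T F |   F     T   ← differ
  F T |   F     T   ← differ
  F F |   T     F   ← differ
Counterexample: J=T, Z=T gives Expr1 = T but Expr2 = F, so the expressions are NOT logically equivalent.

No


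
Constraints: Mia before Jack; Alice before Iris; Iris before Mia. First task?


Constraints: Mia before Jack; Alice before Iris; Iris before Mia
The first task can have nothing scheduled before it, so it must never appear on the right of a 'before'.
Tasks appearing after some 'before': Jack, Iris, Mia.
The only task not in that list is Alice → it is first.

Alice


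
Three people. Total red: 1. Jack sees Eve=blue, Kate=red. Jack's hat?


Total red = 1, seen red = 1
Own red = 1 - 1 = 0
Jack's hat is blue.

blue


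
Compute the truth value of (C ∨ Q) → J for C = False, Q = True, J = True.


C = False, Q = True, J = True
Step 1: C ∨ Q = False OR True = True
Step 2: (True) → J: false only when antecedent=True and J=False.
Result: True

True


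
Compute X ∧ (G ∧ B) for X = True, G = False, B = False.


X = True, G = False, B = False
Step 1: G ∧ B = False AND False = False
Step 2: X ∧ False = True AND False = False
AND is true only when ALL operands are true.

False


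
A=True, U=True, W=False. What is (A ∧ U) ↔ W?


A = True, U = True, W = False
Expression: (A ∧ U) ↔ W
Step 1: A ∧ U = True AND True = True
Step 2: (True) ↔ W = (True iff False) = False

False


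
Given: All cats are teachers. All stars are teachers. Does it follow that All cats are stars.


Premise 1: All cats are teachers.
Premise 2: All stars are teachers.
Conclusion: All cats are stars.
Fallacy: undistributed middle. teachers is predicate in both.
Counterexample: cats and stars could be disjoint subsets of teachers.

Invalid


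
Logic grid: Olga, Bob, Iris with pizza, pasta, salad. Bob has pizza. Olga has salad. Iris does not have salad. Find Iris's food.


From clues:
  Bob → pizza
  Olga → salad
By elimination, Iris gets the remaining.

pasta


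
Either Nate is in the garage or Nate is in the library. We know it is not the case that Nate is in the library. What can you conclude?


Disjunctive syllogism: P ∨ Q, ¬P ⊢ Q
Disjunction: Nate is in the garage ∨ Nate is in the library
We know it is not the case that Nate is in the library.
By disjunctive syllogism, the other disjunct must be true.

Nate is in the garage


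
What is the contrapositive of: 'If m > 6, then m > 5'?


Original: If m > 6, then m > 5
Contrapositive: If ¬Q, then ¬P
Negate Q: not (m > 5)
Negate P: not (m > 6)

If not (m > 5), then not (m > 6).


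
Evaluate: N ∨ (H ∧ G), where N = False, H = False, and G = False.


N = False, H = False, G = False
Step 1: H ∧ G = False AND False = False
Step 2: N ∨ False = False OR False = False
AND evaluated first (higher precedence); then OR applied.

False


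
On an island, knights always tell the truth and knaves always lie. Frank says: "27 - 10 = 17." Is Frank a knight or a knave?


Statement: "27 - 10 = 17."
Actual: 27 - 10 = 17
Claimed: 17
Statement is TRUE → Frank tells the truth → Knight

Knight


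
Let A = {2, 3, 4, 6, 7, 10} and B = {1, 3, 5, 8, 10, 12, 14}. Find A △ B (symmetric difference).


A = {2, 3, 4, 6, 7, 10}
B = {1, 3, 5, 8, 10, 12, 14}
Operation: symmetric difference
In A only: [2, 4, 6, 7], in B only: [1, 5, 8, 12, 14]

{1, 2, 4, 5, 6, 7, 8, 12, 14}


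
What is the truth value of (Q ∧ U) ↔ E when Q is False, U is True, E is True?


Q = False, U = True, E = True
Step 1: Q ∧ U = False AND True = False
Step 2: (False) ↔ E: true when both sides have same truth value.
Result: False ↔ True = False

False


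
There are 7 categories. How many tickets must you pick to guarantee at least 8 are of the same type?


Pigeonhole: to guarantee k in one of n categories, need (k-1)×n + 1.
k = 8, n = 7
Minimum = (8-1) × 7 + 1 = 7 × 7 + 1

50


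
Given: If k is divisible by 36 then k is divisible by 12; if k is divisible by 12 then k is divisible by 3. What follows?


Hypothetical syllogism: P → Q, Q → R ⊢ P → R
Premise 1: k is divisible by 36 → k is divisible by 12
Premise 2: k is divisible by 12 → k is divisible by 3
Chain the implications: the middle term (k is divisible by 12) links the two.
Conclusion: If k is divisible by 36, then k is divisible by 3.

If k is divisible by 36, then k is divisible by 3.


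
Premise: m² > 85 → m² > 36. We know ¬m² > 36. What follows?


Modus tollens: P → Q, ¬Q ⊢ ¬P
P: m² > 85
Q: m² > 36
We have P → Q and Q is false.
By modus tollens, P must be false.

It is not the case that m² > 85


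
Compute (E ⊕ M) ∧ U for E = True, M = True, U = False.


E = True, M = True, U = False
Step 1: E ⊕ M = True XOR True = False
Step 2: False ∧ U = False AND False = False
XOR true when exactly one of E,M is true; then AND with U.

False


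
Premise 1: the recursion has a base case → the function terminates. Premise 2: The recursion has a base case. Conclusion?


Modus ponens: P → Q, P ⊢ Q
P: the recursion has a base case
Q: the function terminates
We have P → Q and P is true.
By modus ponens, Q must be true.

The function terminates


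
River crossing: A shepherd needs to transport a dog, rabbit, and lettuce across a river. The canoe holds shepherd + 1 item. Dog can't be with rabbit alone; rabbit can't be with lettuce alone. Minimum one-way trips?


1. shepherd+rabbit → 2. shepherd ← 3. shepherd+dog → 4. shepherd+rabbit ← 5. shepherd+lettuce → 6. shepherd ← 7. shepherd+rabbit →
Minimum trips = 7

7


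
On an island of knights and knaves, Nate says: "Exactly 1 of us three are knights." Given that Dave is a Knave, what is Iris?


Nate claims exactly 1 knights among Nate, Dave, Iris.
Given: Dave is a Knave.

Case 1: Nate is a Knight (tells truth)
  Then exactly 1 of the three are knights.
  Counting Nate, Dave: 1 knight(s) so far. Need 0 more → Iris = Knave.
Case 2: Nate is a Knave (lies)
  Then the count is NOT 1.
  If Iris = Knight, count = 1 = 1 → claim would be true, contradicts lie.
  If Iris = Knave, count = 0 ≠ 1 → lie confirmed ✓

Iris is a Knave.

Knave


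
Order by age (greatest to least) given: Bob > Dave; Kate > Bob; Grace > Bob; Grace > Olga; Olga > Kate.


Constraints: Bob > Dave; Kate > Bob; Grace > Bob; Grace > Olga; Olga > Kate
Method: at each step, the next-highest is the one remaining person who never appears on the smaller side of a constraint between remaining people.
  Step 1: remaining {Bob, Grace, Kate, Dave, Olga}; on the smaller side: {Bob, Kate, Dave, Olga} → Grace is next (Grace > Bob; Grace > Olga).
  Step 2: remaining {Bob, Kate, Dave, Olga}; on the smaller side: {Bob, Kate, Dave} → Olga is next (Olga > Kate).
  Step 3: remaining {Bob, Kate, Dave}; on the smaller side: {Bob, Dave} → Kate is next (Kate > Bob).
  Step 4: remaining {Bob, Dave}; on the smaller side: {Dave} → Bob is next (Bob > Dave).
  Step 5: only Dave remains → lowest.
Final ranking (highest to lowest):

Grace > Olga > Kate > Bob > Dave


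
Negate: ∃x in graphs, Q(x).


Original: ∃x Q(x)
Rule: ¬∀→∃, ¬∃→∀, negate predicate.
Negation: ∀x ¬Q(x)

∀x ¬Q(x)


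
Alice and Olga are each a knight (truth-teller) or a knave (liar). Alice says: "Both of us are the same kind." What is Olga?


Alice says: "Both of us are the same kind."
Case 1: Alice is a Knight (truth-teller)
  Statement is true → they ARE the same → Olga is also a Knight
Case 2: Alice is a Knave (liar)
  Statement is false → they are NOT the same → Olga is a Knight
In both cases, Olga is a Knight.

Knight


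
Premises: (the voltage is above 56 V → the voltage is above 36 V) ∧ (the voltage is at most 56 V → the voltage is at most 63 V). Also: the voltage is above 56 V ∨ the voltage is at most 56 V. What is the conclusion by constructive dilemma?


Constructive dilemma: (P → Q) ∧ (R → S), P ∨ R ⊢ Q ∨ S
Premise 1: the voltage is above 56 V → the voltage is above 36 V
Premise 2: the voltage is at most 56 V → the voltage is at most 63 V
Premise 3: the voltage is above 56 V ∨ the voltage is at most 56 V
Case 1: Assuming the voltage is above 56 V, then by Premise 1, the voltage is above 36 V.
Case 2: Assuming the voltage is at most 56 V, then by Premise 2, the voltage is at most 63 V.
Since one of the voltage is above 56 V or the voltage is at most 56 V must hold, we get the voltage is above 36 V or the voltage is at most 63 V.

The voltage is above 36 V or the voltage is at most 63 V.


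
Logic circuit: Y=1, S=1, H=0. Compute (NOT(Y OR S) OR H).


Y OR S = 1
NOT(1) = 0
0 OR 0 = 0

0


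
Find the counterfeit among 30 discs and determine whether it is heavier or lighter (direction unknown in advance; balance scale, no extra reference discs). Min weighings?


Let n = 30. 60 possibilities (n discs × lighter/heavier); each weighing has 3 outcomes.
Bound for k weighings: say the first weighing puts j discs on each pan. If it tips, the 2j weighed discs remain suspects (each with a known direction) and k-1 weighings give 3^(k-1) outcomes; 3^(k-1) is odd, so 2j ≤ 3^(k-1) - 1. If it balances, the n - 2j unweighed discs remain with direction unknown: 2(n - 2j) ≤ 3^(k-1) - 1 by the same parity argument. Adding, n ≤ (3^(k-1) - 1) + (3^(k-1) - 1)/2 = (3^k - 3)/2, and the classical three-group strategy achieves this (3 discs in 2 weighings, 12 in 3, 39 in 4, 120 in 5).
So we need the smallest k with (3^k - 3)/2 ≥ 30.
k = 3: (3^3 - 3)/2 = 12 < 30 ✗
k = 4: (3^4 - 3)/2 = 39 ≥ 30 ✓

4


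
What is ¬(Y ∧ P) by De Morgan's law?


De Morgan's law: ¬(P ∧ Q) ≡ ¬P ∨ ¬Q
¬(Y ∧ P) = ¬Y ∨ ¬P

¬Y ∨ ¬P


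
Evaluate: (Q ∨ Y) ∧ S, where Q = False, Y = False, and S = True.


Q = False, Y = False, S = True
Step 1: Q ∨ Y = False OR False = False
Step 2: False ∧ S = False AND True = False
OR is true when at least one operand is true; AND requires both.

False


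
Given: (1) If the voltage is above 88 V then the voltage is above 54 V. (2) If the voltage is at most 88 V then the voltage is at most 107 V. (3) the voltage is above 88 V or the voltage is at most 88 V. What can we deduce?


Constructive dilemma: (P → Q) ∧ (R → S), P ∨ R ⊢ Q ∨ S
Premise 1: the voltage is above 88 V → the voltage is above 54 V
Premise 2: the voltage is at most 88 V → the voltage is at most 107 V
Premise 3: the voltage is above 88 V ∨ the voltage is at most 88 V
Case 1: Assuming the voltage is above 88 V, then by Premise 1, the voltage is above 54 V.
Case 2: Assuming the voltage is at most 88 V, then by Premise 2, the voltage is at most 107 V.
Since one of the voltage is above 88 V or the voltage is at most 88 V must hold, we get the voltage is above 54 V or the voltage is at most 107 V.

The voltage is above 54 V or the voltage is at most 107 V.


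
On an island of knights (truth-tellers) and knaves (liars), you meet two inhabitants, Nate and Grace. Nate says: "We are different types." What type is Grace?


Nate says: "We are different types."
Case 1: Nate is a Knight (truth-teller)
  Statement is true → they ARE different → Grace is a Knave
Case 2: Nate is a Knave (liar)
  Statement is false → they are NOT different → Grace is a Knave
In both cases, Grace is a Knave.

Knave


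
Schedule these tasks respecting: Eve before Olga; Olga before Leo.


Constraints: Eve before Olga; Olga before Leo
Method: repeatedly schedule the remaining task that has no remaining task required before it.
  Step 1: remaining {Leo, Eve, Olga}; every task except Eve still has a predecessor pending → schedule Eve.
  Step 2: remaining {Leo, Olga}; every task except Olga still has a predecessor pending → schedule Olga.
  Step 3: only Leo remains → schedule Leo.
Resulting order:

Eve → Olga → Leo


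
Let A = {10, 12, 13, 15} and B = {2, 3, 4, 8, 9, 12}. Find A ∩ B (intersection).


A = {10, 12, 13, 15}
B = {2, 3, 4, 8, 9, 12}
Operation: intersection
Elements in both: 12

{12}


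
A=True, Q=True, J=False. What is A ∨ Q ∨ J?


A = True, Q = True, J = False
Expression: A ∨ Q ∨ J
Step 1: A ∨ Q = True OR True = True
Step 2: (True) ∨ J = True OR False = True

True


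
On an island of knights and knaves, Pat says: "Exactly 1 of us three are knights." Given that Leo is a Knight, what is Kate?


Pat claims exactly 1 knights among Pat, Leo, Kate.
Given: Leo is a Knight.

Case 1: Pat is a Knight (tells truth)
  Then exactly 1 of the three are knights.
  Counting Pat, Leo: 2 knight(s) so far. Need -1 more → impossible.
Case 2: Pat is a Knave (lies)
  Then the count is NOT 1.
  If Kate = Knave, count = 1 = 1 → claim would be true, contradicts lie.
  If Kate = Knight, count = 2 ≠ 1 → lie confirmed ✓

Kate is a Knight.

Knight


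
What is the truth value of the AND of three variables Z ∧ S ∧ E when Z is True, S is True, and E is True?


Z = True, S = True, E = True
Step 1: Z ∧ S = True AND True = True
Step 2: (True) ∧ E = (True) AND True = True
AND is true only when ALL operands are true.

True


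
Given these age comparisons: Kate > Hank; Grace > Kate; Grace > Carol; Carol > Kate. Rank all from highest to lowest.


Constraints: Kate > Hank; Grace > Kate; Grace > Carol; Carol > Kate
Method: at each step, the next-highest is the one remaining person who never appears on the smaller side of a constraint between remaining people.
  Step 1: remaining {Hank, Kate, Carol, Grace}; on the smaller side: {Hank, Kate, Carol} → Grace is next (Grace > Kate; Grace > Carol).
  Step 2: remaining {Hank, Kate, Carol}; on the smaller side: {Hank, Kate} → Carol is next (Carol > Kate).
  Step 3: remaining {Hank, Kate}; on the smaller side: {Hank} → Kate is next (Kate > Hank).
  Step 4: only Hank remains → lowest.
Final ranking (highest to lowest):

Grace > Carol > Kate > Hank


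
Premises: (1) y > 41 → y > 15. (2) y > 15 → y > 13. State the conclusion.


Hypothetical syllogism: P → Q, Q → R ⊢ P → R
Premise 1: y > 41 → y > 15
Premise 2: y > 15 → y > 13
Chain the implications: the middle term (y > 15) links the two.
Conclusion: If y > 41, then y > 13.

If y > 41, then y > 13.


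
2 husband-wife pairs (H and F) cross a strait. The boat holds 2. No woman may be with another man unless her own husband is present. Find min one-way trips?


Label couples H and F.
1. WH+WF → (far: WH,WF; near: HH,HF)
2. WH ←   (far: WF; near: HH,HF,WH)
3. HH+HF → (far: HH,HF,WF; near: WH)
4. HH ←   (far: HF,WF; near: HH,WH)  — HH returns, since WH is alone on near bank
5. HH+WH → (far: all four; near: empty)
Every state respects the constraint.
Minimum trips = 5

5


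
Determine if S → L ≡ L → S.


Expression 1: S → L
Expression 2: L → S
Truth table (S L | Expr1 Expr2):
  T T |   T     T
  T F |   F     T   ← differ
  F T |   T     F   ← differ
  F F |   T     T
Counterexample: S=T, L=F gives Expr1 = F but Expr2 = T, so the expressions are NOT logically equivalent.

No


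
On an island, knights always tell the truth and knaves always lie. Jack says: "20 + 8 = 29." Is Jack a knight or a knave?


Statement: "20 + 8 = 29."
Actual: 20 + 8 = 28
Claimed: 29
Statement is FALSE → Jack lies → Knave

Knave


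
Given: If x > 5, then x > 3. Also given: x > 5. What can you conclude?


Modus ponens: P → Q, P ⊢ Q
P: x > 5
Q: x > 3
We have P → Q and P is true.
By modus ponens, Q must be true.

x > 3


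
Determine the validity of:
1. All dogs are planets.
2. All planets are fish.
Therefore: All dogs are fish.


Premise 1: All dogs are planets.
Premise 2: All planets are fish.
Conclusion: All dogs are fish.
Barbara syllogism (AAA-1): All A are B, All B are C → All A are C.
Middle term (planets) distributed in premise 2.

Valid


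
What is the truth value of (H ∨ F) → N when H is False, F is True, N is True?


H = False, F = True, N = True
Step 1: H ∨ F = False OR True = True
Step 2: (True) → N: false only when antecedent=True and N=False.
Result: True

True


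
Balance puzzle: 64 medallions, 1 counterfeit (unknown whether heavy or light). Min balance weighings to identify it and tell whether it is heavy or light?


Let n = 64. 128 possibilities (n medallions × lighter/heavier); each weighing has 3 outcomes.
Bound for k weighings: say the first weighing puts j medallions on each pan. If it tips, the 2j weighed medallions remain suspects (each with a known direction) and k-1 weighings give 3^(k-1) outcomes; 3^(k-1) is odd, so 2j ≤ 3^(k-1) - 1. If it balances, the n - 2j unweighed medallions remain with direction unknown: 2(n - 2j) ≤ 3^(k-1) - 1 by the same parity argument. Adding, n ≤ (3^(k-1) - 1) + (3^(k-1) - 1)/2 = (3^k - 3)/2, and the classical three-group strategy achieves this (3 medallions in 2 weighings, 12 in 3, 39 in 4, 120 in 5).
So we need the smallest k with (3^k - 3)/2 ≥ 64.
k = 4: (3^4 - 3)/2 = 39 < 64 ✗
k = 5: (3^5 - 3)/2 = 120 ≥ 64 ✓

5


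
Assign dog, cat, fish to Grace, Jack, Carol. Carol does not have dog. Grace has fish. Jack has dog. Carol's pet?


From clues:
  Grace → fish
  Jack → dog
By elimination, Carol gets the remaining.

cat


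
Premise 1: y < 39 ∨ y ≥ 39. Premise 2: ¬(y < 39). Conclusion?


Disjunctive syllogism: P ∨ Q, ¬P ⊢ Q
Disjunction: y < 39 ∨ y ≥ 39
We know it is not the case that y < 39.
By disjunctive syllogism, the other disjunct must be true.

y ≥ 39


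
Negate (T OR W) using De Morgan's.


De Morgan's law: ¬(P ∨ Q) ≡ ¬P ∧ ¬Q
¬(T ∨ W) = ¬T ∧ ¬W

¬T ∧ ¬W


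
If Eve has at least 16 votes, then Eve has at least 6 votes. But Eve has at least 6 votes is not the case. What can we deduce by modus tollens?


Modus tollens: P → Q, ¬Q ⊢ ¬P
P: Eve has at least 16 votes
Q: Eve has at least 6 votes
We have P → Q and Q is false.
By modus tollens, P must be false.

It is not the case that Eve has at least 16 votes


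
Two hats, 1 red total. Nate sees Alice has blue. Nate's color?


Total red = 1, Alice = blue
Red accounted for: 0
Remaining for Nate: 1
Nate's hat is red.

red


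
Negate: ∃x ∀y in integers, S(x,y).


Original: ∃x ∀y S(x,y)
Rule: ¬∀→∃, ¬∃→∀, negate predicate.
Negation: ∀x ∃y ¬S(x,y)

∀x ∃y ¬S(x,y)


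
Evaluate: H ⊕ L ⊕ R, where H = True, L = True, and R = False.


H = True, L = True, R = False
Step 1: H ⊕ L = True XOR True = False
Step 2: False ⊕ R = False XOR False = False
XOR is true when an odd number of operands are true.

False


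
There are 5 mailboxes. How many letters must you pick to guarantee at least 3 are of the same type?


Pigeonhole: to guarantee k in one of n categories, need (k-1)×n + 1.
k = 3, n = 5
Minimum = (3-1) × 5 + 1 = 2 × 5 + 1

11


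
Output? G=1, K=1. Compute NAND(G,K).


G AND K = 1
NOT(1) = 0

0


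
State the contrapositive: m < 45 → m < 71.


Original: If m < 45, then m < 71
Contrapositive: If ¬Q, then ¬P
Negate Q: not (m < 71)
Negate P: not (m < 45)

If not (m < 71), then not (m < 45).


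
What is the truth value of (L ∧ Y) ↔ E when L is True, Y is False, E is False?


L = True, Y = False, E = False
Step 1: L ∧ Y = True AND False = False
Step 2: (False) ↔ E: true when both sides have same truth value.
Result: False ↔ False = True

True


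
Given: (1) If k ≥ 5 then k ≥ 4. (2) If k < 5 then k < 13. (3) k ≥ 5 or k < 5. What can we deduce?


Constructive dilemma: (P → Q) ∧ (R → S), P ∨ R ⊢ Q ∨ S
Premise 1: k ≥ 5 → k ≥ 4
Premise 2: k < 5 → k < 13
Premise 3: k ≥ 5 ∨ k < 5
Case 1: Assuming k ≥ 5, then by Premise 1, k ≥ 4.
Case 2: Assuming k < 5, then by Premise 2, k < 13.
Since one of k ≥ 5 or k < 5 must hold, we get k ≥ 4 or k < 13.

k ≥ 4 or k < 13.


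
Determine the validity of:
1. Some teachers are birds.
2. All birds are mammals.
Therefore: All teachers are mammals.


Premise 1: Some teachers are birds.
Premise 2: All birds are mammals.
Conclusion: All teachers are mammals.
Fallacy: illicit minor. The minor term (teachers) is distributed in the conclusion ('All teachers ...') but undistributed in its premise ('Some teachers are birds' doesn't cover all teachers).
Only 'Some teachers are mammals' follows, not 'All'.

Invalid


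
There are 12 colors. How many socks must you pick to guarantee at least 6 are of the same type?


Pigeonhole: to guarantee k in one of n categories, need (k-1)×n + 1.
k = 6, n = 12
Minimum = (6-1) × 12 + 1 = 5 × 12 + 1

61


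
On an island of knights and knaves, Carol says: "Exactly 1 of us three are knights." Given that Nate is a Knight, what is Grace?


Carol claims exactly 1 knights among Carol, Nate, Grace.
Given: Nate is a Knight.

Case 1: Carol is a Knight (tells truth)
  Then exactly 1 of the three are knights.
  Counting Carol, Nate: 2 knight(s) so far. Need -1 more → impossible.
Case 2: Carol is a Knave (lies)
  Then the count is NOT 1.
  If Grace = Knave, count = 1 = 1 → claim would be true, contradicts lie.
  If Grace = Knight, count = 2 ≠ 1 → lie confirmed ✓

Grace is a Knight.

Knight


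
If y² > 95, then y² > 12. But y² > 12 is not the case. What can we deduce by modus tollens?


Modus tollens: P → Q, ¬Q ⊢ ¬P
P: y² > 95
Q: y² > 12
We have P → Q and Q is false.
By modus tollens, P must be false.

It is not the case that y² > 95


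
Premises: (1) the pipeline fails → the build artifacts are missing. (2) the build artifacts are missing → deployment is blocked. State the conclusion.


Hypothetical syllogism: P → Q, Q → R ⊢ P → R
Premise 1: the pipeline fails → the build artifacts are missing
Premise 2: the build artifacts are missing → deployment is blocked
Chain the implications: the middle term (the build artifacts are missing) links the two.
Conclusion: If the pipeline fails, then deployment is blocked.

If the pipeline fails, then deployment is blocked.


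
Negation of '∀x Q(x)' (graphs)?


Original: ∀x Q(x)
Rule: ¬∀→∃, ¬∃→∀, negate predicate.
Negation: ∃x ¬Q(x)

∃x ¬Q(x)


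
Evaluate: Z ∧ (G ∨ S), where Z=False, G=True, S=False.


Z = False, G = True, S = False
Expression: Z ∧ (G ∨ S)
Step 1: G ∨ S = True OR False = True
Step 2: Z ∧ (True) = False AND True = False

False


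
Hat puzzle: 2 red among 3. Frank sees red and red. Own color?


Total red = 2, seen red = 2
Own red = 2 - 2 = 0
Frank's hat is blue.

blue


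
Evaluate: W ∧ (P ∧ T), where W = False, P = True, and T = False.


W = False, P = True, T = False
Step 1: P ∧ T = True AND False = False
Step 2: W ∧ False = False AND False = False
AND is true only when ALL operands are true.

False


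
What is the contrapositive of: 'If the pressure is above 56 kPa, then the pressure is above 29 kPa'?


Original: If the pressure is above 56 kPa, then the pressure is above 29 kPa
Contrapositive: If ¬Q, then ¬P
Negate Q: not (the pressure is above 29 kPa)
Negate P: not (the pressure is above 56 kPa)

If not (the pressure is above 29 kPa), then not (the pressure is above 56 kPa).


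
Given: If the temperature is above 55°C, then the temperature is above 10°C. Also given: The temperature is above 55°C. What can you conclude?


Modus ponens: P → Q, P ⊢ Q
P: the temperature is above 55°C
Q: the temperature is above 10°C
We have P → Q and P is true.
By modus ponens, Q must be true.

The temperature is above 10°C


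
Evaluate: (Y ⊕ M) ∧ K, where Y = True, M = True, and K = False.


Y = True, M = True, K = False
Step 1: Y ⊕ M = True XOR True = False
Step 2: False ∧ K = False AND False = False
XOR true when exactly one of Y,M is true; then AND with K.

False


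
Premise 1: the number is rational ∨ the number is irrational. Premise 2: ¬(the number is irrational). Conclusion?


Disjunctive syllogism: P ∨ Q, ¬P ⊢ Q
Disjunction: the number is rational ∨ the number is irrational
We know it is not the case that the number is irrational.
By disjunctive syllogism, the other disjunct must be true.

The number is rational


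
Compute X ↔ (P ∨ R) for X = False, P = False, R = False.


X = False, P = False, R = False
Step 1: P ∨ R = False OR False = False
Step 2: X ↔ (False): true when both sides have same truth value.
Result: False ↔ False = True

True


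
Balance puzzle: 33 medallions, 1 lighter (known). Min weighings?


Each weighing has 3 outcomes (left heavy / balance / right heavy), so k weighings distinguish at most 3^k cases; splitting into three near-equal groups achieves this.
Need 3^k ≥ 33: 3^3 = 27 < 33 ≤ 3^4 = 81
k = ⌈log₃(33)⌉ = 4

4


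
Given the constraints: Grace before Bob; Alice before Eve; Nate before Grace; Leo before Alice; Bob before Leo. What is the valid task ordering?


Constraints: Grace before Bob; Alice before Eve; Nate before Grace; Leo before Alice; Bob before Leo
Method: repeatedly schedule the remaining task that has no remaining task required before it.
  Step 1: remaining {Eve, Leo, Bob, Alice, Grace, Nate}; every task except Nate still has a predecessor pending → schedule Nate.
  Step 2: remaining {Eve, Leo, Bob, Alice, Grace}; every task except Grace still has a predecessor pending → schedule Grace.
  Step 3: remaining {Eve, Leo, Bob, Alice}; every task except Bob still has a predecessor pending → schedule Bob.
  Step 4: remaining {Eve, Leo, Alice}; every task except Leo still has a predecessor pending → schedule Leo.
  Step 5: remaining {Eve, Alice}; every task except Alice still has a predecessor pending → schedule Alice.
  Step 6: only Eve remains → schedule Eve.
Resulting order:

Nate → Grace → Bob → Leo → Alice → Eve


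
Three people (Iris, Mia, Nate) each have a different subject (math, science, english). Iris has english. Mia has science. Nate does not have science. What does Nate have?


From clues:
  Mia → science
  Iris → english
By elimination, Nate gets the remaining.

math


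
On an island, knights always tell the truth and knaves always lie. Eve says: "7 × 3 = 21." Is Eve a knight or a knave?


Statement: "7 × 3 = 21."
Actual: 7 × 3 = 21
Claimed: 21
Statement is TRUE → Eve tells the truth → Knight

Knight


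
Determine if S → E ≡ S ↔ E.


Expression 1: S → E
Expression 2: S ↔ E
Truth table (S E | Expr1 Expr2):
  T T |   T     T
  T F |   F     F
  F T |   T     F   ← differ
  F F |   T     T
Counterexample: S=F, E=T gives Expr1 = T but Expr2 = F, so the expressions are NOT logically equivalent.

No


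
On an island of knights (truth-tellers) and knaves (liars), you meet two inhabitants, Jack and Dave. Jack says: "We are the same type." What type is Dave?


Jack says: "We are the same type."
Case 1: Jack is a Knight (truth-teller)
  Statement is true → they ARE the same → Dave is also a Knight
Case 2: Jack is a Knave (liar)
  Statement is false → they are NOT the same → Dave is a Knight
In both cases, Dave is a Knight.

Knight


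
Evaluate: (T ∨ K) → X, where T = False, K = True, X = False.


T = False, K = True, X = False
Step 1: T ∨ K = False OR True = True
Step 2: (True) → X: false only when antecedent=True and X=False.
Result: False

False


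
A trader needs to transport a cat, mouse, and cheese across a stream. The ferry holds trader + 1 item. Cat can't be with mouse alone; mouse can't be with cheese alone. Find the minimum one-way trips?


1. trader+mouse → 2. trader ← 3. trader+cat → 4. trader+mouse ← 5. trader+cheese → 6. trader ← 7. trader+mouse →
Minimum trips = 7

7
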